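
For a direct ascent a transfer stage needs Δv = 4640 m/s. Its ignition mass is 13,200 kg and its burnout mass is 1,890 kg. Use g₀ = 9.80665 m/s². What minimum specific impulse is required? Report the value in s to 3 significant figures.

ln(m₀/m_f) = ln(13200/1890) = ln(6.984) = 1.9436.
By the Tsiolkovsky rocket equation, v_e = Δv / ln(m₀/m_f) = 4640 / 1.9436 = 2387.3 m/s.
Isp = v_e / g₀ = 2387.3 / 9.80665 = 243.4 s.

Isp ≈ 243 s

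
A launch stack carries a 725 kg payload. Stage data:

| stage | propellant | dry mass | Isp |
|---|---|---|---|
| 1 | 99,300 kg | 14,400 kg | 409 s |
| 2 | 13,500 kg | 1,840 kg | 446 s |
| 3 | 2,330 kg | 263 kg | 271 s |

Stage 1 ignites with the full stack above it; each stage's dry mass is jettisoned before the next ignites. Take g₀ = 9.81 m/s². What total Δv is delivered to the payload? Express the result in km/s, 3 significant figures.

Ignition mass of stage 1 = 99,300+14,400 + 13,500+1,840 + 2,330+263 + 725 = 132,358 kg.
Stage 1: m₀ = 132,358 kg, m_f = 132,358 − 99,300 = 33,058 kg; Δv = 409×9.81×ln(4.004) = 4012.3×1.3872 ≈ 5566 m/s.
Stage 2: m₀ = 18,658 kg, m_f = 18,658 − 13,500 = 5,158 kg; Δv = 446×9.81×ln(3.617) = 4375.3×1.2857 ≈ 5625 m/s.
Stage 3: m₀ = 3,318 kg, m_f = 3,318 − 2,330 = 988 kg; Δv = 271×9.81×ln(3.358) = 2658.5×1.2114 ≈ 3221 m/s.
Total Δv = 5566 + 5625 + 3221 = 14412 m/s.

Δv ≈ 14.4 km/s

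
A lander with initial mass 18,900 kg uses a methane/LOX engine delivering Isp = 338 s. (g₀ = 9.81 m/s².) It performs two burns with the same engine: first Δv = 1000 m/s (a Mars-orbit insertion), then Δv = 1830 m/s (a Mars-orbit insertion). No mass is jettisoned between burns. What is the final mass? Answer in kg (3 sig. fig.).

final mass ≈ 8050 kg

v_e = Isp · g₀ = 338 × 9.81 = 3315.8 m/s.
After the first burn: m = 18900 × exp(−1000/3315.8) = 18900 × 0.73964 = 13,979.2 kg.
After the second burn: m = 13,979.2 × exp(−1830/3315.8) = 13,979.2 × 0.57585 = 8,049.92 kg.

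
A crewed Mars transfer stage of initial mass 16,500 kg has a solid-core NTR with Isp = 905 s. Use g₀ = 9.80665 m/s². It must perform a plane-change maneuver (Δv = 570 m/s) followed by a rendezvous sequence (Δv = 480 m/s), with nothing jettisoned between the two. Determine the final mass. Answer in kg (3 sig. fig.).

final mass ≈ 14700 kg

v_e = Isp · g₀ = 905 × 9.80665 = 8875.0 m/s.
After the first burn: m = 16500 × exp(−570/8875.0) = 16500 × 0.93779 = 15,473.5 kg.
After the second burn: m = 15,473.5 × exp(−480/8875.0) = 15,473.5 × 0.94735 = 14,658.8 kg.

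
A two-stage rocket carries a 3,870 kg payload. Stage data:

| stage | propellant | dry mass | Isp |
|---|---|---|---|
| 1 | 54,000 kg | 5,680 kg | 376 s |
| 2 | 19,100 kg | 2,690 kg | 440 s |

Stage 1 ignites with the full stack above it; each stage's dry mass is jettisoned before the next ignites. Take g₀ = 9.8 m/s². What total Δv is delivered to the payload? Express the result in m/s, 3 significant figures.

Ignition mass of stage 1 = 54,000+5,680 + 19,100+2,690 + 3,870 = 85,340 kg.
Stage 1: m₀ = 85,340 kg, m_f = 85,340 − 54,000 = 31,340 kg; Δv = 376×9.8×ln(2.723) = 3684.8×1.0017 ≈ 3691 m/s.
Stage 2: m₀ = 25,660 kg, m_f = 25,660 − 19,100 = 6,560 kg; Δv = 440×9.8×ln(3.912) = 4312.0×1.3639 ≈ 5881 m/s.
Total Δv = 3691 + 5881 = 9572 m/s.

Δv ≈ 9570 m/s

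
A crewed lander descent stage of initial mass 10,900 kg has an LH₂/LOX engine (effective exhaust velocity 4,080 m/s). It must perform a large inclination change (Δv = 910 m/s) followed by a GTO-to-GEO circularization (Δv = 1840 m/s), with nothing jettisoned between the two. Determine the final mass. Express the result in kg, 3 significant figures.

After the first burn: m = 10900 × exp(−910/4080.0) = 10900 × 0.80008 = 8,720.87 kg.
After the second burn: m = 8,720.87 × exp(−1840/4080.0) = 8,720.87 × 0.63700 = 5,555.19 kg.

final mass ≈ 5560 kg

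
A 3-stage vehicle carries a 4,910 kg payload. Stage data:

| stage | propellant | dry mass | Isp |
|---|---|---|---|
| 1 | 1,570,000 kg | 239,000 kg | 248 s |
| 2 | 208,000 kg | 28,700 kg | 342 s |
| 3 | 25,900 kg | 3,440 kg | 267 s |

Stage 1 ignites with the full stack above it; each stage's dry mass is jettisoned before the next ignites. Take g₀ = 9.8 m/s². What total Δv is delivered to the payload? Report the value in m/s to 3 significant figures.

Ignition mass of stage 1 = 1,570,000+239,000 + 208,000+28,700 + 25,900+3,440 + 4,910 = 2,079,950 kg.
Stage 1: m₀ = 2,079,950 kg, m_f = 2,079,950 − 1,570,000 = 509,950 kg; Δv = 248×9.8×ln(4.079) = 2430.4×1.4058 ≈ 3417 m/s.
Stage 2: m₀ = 270,950 kg, m_f = 270,950 − 208,000 = 62,950 kg; Δv = 342×9.8×ln(4.304) = 3351.6×1.4596 ≈ 4892 m/s.
Stage 3: m₀ = 34,250 kg, m_f = 34,250 − 25,900 = 8,350 kg; Δv = 267×9.8×ln(4.102) = 2616.6×1.4114 ≈ 3693 m/s.
Total Δv = 3417 + 4892 + 3693 = 12002 m/s.

Δv ≈ 12000 m/s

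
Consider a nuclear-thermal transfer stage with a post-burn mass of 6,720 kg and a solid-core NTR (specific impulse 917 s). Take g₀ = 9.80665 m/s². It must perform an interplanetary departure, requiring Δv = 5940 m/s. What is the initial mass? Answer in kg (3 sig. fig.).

initial mass ≈ 13000 kg

v_e = Isp · g₀ = 917 × 9.80665 = 8992.7 m/s.
m₀/m_f = exp(Δv / v_e) = exp(5940 / 8992.7) = exp(0.6605) = 1.9358.
m₀ = m_f × 1.9358 = 6,720 × 1.9358 = 13,008.6 kg.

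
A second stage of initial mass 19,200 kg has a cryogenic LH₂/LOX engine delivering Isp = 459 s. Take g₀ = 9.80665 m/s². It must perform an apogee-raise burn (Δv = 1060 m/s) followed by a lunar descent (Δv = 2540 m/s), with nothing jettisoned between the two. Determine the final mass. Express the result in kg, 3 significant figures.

v_e = Isp · g₀ = 459 × 9.80665 = 4501.3 m/s.
After the first burn: m = 19200 × exp(−1060/4501.3) = 19200 × 0.79018 = 15,171.5 kg.
After the second burn: m = 15,171.5 × exp(−2540/4501.3) = 15,171.5 × 0.56877 = 8,629.09 kg.

final mass ≈ 8630 kg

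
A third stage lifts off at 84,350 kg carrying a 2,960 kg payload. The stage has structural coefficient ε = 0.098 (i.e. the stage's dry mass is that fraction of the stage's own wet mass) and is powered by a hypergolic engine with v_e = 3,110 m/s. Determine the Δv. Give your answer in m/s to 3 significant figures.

Δv ≈ 6350 m/s

Stage wet mass = m₀ − payload = 84,350 − 2,960 = 81,390 kg.
Stage dry mass = ε × stage wet mass = 0.098 × 81,390 = 7,976.22 kg.
Burnout mass m_f = stage dry + payload = 7,976.22 + 2,960 = 10,936.22 kg.
Using Δv = v_e ln(m₀/m_f): Δv = v_e · ln(84,350/10,936.22) = 3110.0 × ln(7.713) = 3110.0 × 2.0429 ≈ 6353 m/s.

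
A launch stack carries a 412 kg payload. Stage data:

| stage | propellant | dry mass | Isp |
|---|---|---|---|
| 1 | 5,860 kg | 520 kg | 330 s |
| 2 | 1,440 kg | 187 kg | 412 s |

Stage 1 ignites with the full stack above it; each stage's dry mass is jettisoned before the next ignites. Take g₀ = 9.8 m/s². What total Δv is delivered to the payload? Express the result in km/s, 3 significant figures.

Δv ≈ 8.80 km/s

Ignition mass of stage 1 = 5,860+520 + 1,440+187 + 412 = 8,419 kg.
Stage 1: m₀ = 8,419 kg, m_f = 8,419 − 5,860 = 2,559 kg; Δv = 330×9.8×ln(3.29) = 3234.0×1.1909 ≈ 3851 m/s.
Stage 2: m₀ = 2,039 kg, m_f = 2,039 − 1,440 = 599 kg; Δv = 412×9.8×ln(3.404) = 4037.6×1.2250 ≈ 4946 m/s.
Total Δv = 3851 + 4946 = 8797 m/s.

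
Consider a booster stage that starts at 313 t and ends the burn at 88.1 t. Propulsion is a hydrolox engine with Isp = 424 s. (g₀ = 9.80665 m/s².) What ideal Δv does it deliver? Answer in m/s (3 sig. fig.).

v_e = Isp · g₀ = 424 × 9.80665 = 4158.0 m/s.
Using Δv = v_e ln(m₀/m_f): Δv = v_e · ln(m₀/m_f) = 4158.0 × ln(3.553) = 4158.0 × 1.2677 ≈ 5271.2 m/s.

Δv ≈ 5270 m/s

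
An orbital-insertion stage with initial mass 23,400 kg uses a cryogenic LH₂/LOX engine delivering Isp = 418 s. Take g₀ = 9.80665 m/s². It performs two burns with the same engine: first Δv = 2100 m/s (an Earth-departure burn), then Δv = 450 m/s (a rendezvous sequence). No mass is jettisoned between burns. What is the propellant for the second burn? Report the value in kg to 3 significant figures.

v_e = Isp · g₀ = 418 × 9.80665 = 4099.2 m/s.
After the first burn: m = 23400 × exp(−2100/4099.2) = 23400 × 0.59912 = 14,019.4 kg.
After the second burn: m = 14,019.4 × exp(−450/4099.2) = 14,019.4 × 0.89603 = 12,561.8 kg.
Second-burn propellant = 14,019.4 − 12,561.8 = 1,457.6 kg.

propellant for the second burn ≈ 1460 kg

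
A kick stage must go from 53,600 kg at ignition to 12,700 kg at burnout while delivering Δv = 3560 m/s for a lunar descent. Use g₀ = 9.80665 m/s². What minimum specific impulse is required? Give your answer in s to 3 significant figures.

Isp ≈ 252 s

ln(m₀/m_f) = ln(53600/12700) = ln(4.22) = 1.4399.
v_e = Δv / ln(m₀/m_f) = 3560 / 1.4399 = 2472.3 m/s.
Isp = v_e / g₀ = 2472.3 / 9.80665 = 252.1 s.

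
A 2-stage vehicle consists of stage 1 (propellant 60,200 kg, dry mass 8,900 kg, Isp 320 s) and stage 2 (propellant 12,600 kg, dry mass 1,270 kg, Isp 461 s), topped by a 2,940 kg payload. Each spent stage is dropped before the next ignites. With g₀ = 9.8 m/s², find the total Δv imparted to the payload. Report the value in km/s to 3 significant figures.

Δv ≈ 10.0 km/s

Ignition mass of stage 1 = 60,200+8,900 + 12,600+1,270 + 2,940 = 85,910 kg.
Stage 1: m₀ = 85,910 kg, m_f = 85,910 − 60,200 = 25,710 kg; Δv = 320×9.8×ln(3.342) = 3136.0×1.2064 ≈ 3783 m/s.
Stage 2: m₀ = 16,810 kg, m_f = 16,810 − 12,600 = 4,210 kg; Δv = 461×9.8×ln(3.993) = 4517.8×1.3845 ≈ 6255 m/s.
Total Δv = 3783 + 6255 = 10038 m/s.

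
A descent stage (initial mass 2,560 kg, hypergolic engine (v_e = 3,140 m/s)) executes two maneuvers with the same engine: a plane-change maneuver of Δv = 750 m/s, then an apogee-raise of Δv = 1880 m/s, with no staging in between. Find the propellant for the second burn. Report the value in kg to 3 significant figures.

After the first burn: m = 2560 × exp(−750/3140.0) = 2560 × 0.78753 = 2,016.08 kg.
After the second burn: m = 2,016.08 × exp(−1880/3140.0) = 2,016.08 × 0.54951 = 1,107.86 kg.
Second-burn propellant = 2,016.08 − 1,107.86 = 908.22 kg.

propellant for the second burn ≈ 908 kg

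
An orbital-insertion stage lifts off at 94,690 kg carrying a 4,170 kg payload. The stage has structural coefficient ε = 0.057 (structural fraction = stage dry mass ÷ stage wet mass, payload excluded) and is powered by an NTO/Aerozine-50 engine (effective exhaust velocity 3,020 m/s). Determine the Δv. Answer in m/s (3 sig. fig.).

Δv ≈ 7000 m/s

Stage wet mass = m₀ − payload = 94,690 − 4,170 = 90,520 kg.
Stage dry mass = ε × stage wet mass = 0.057 × 90,520 = 5,159.64 kg.
Burnout mass m_f = stage dry + payload = 5,159.64 + 4,170 = 9,329.64 kg.
Δv = v_e · ln(94,690/9,329.64) = 3020.0 × ln(10.15) = 3020.0 × 2.3174 ≈ 6999 m/s.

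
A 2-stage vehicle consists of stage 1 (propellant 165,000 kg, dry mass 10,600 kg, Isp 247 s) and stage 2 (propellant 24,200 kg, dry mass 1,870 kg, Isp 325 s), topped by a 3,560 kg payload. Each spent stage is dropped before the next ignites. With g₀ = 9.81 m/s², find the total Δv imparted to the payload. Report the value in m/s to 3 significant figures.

Ignition mass of stage 1 = 165,000+10,600 + 24,200+1,870 + 3,560 = 205,230 kg.
Stage 1: m₀ = 205,230 kg, m_f = 205,230 − 165,000 = 40,230 kg; Δv = 247×9.81×ln(5.101) = 2423.1×1.6295 ≈ 3948 m/s.
Stage 2: m₀ = 29,630 kg, m_f = 29,630 − 24,200 = 5,430 kg; Δv = 325×9.81×ln(5.457) = 3188.2×1.6968 ≈ 5410 m/s.
Total Δv = 3948 + 5410 = 9358 m/s.

Δv ≈ 9360 m/s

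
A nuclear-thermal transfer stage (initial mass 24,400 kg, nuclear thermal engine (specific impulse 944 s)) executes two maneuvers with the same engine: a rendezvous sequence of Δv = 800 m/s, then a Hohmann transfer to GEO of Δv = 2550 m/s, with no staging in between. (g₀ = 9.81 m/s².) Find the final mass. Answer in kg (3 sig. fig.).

final mass ≈ 17000 kg

v_e = Isp · g₀ = 944 × 9.81 = 9260.6 m/s.
After the first burn: m = 24400 × exp(−800/9260.6) = 24400 × 0.91724 = 22,380.7 kg.
After the second burn: m = 22,380.7 × exp(−2550/9260.6) = 22,380.7 × 0.75930 = 16,993.7 kg.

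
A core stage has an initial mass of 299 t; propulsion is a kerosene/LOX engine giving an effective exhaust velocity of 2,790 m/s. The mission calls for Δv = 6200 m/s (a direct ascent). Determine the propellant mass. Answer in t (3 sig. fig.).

m₀/m_f = exp(Δv / v_e) = exp(6200 / 2790.0) = exp(2.2222) = 9.2278.
m_f = 299 / 9.2278 = 32.4021 t, so propellant = m₀ − m_f = 299 − 32.4021 = 266.5979 t.

propellant mass ≈ 267 t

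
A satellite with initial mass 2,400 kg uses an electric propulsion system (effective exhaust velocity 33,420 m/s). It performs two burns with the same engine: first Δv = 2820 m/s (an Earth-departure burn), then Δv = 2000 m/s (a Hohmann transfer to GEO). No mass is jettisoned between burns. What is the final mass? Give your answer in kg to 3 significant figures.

final mass ≈ 2080 kg

After the first burn: m = 2400 × exp(−2820/33420.0) = 2400 × 0.91908 = 2,205.79 kg.
After the second burn: m = 2,205.79 × exp(−2000/33420.0) = 2,205.79 × 0.94191 = 2,077.66 kg.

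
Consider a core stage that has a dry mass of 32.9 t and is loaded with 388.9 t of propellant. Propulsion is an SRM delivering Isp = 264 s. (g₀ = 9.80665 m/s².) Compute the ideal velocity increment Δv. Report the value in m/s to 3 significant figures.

v_e = Isp · g₀ = 264 × 9.80665 = 2589.0 m/s.
m₀ = m_dry + m_prop = 32.9 + 388.9 = 421.8 t.
Δv = v_e · ln(m₀/m_f) = 2589.0 × ln(12.82) = 2589.0 × 2.5511 ≈ 6604.6 m/s.

Δv ≈ 6600 m/s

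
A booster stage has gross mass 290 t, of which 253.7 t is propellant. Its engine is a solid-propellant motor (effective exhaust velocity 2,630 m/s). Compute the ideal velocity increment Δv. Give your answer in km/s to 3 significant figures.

m_f = m₀ − m_prop = 290 − 253.7 = 36.3 t.
Rocket equation: Δv = v_e · ln(m₀/m_f) = 2630.0 × ln(7.989) = 2630.0 × 2.0781 ≈ 5465.3 m/s.

Δv ≈ 5.47 km/s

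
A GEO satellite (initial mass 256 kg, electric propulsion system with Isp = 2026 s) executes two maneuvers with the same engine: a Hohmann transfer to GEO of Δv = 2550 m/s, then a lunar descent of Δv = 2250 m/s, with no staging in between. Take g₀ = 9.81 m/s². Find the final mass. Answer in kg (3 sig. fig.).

v_e = Isp · g₀ = 2026 × 9.81 = 19875.1 m/s.
After the first burn: m = 256 × exp(−2550/19875.1) = 256 × 0.87959 = 225.175 kg.
After the second burn: m = 225.175 × exp(−2250/19875.1) = 225.175 × 0.89297 = 201.075 kg.

final mass ≈ 201 kg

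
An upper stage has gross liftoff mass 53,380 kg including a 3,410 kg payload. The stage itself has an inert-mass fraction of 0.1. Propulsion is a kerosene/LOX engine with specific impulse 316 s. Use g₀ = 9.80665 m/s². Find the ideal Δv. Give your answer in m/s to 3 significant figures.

Δv ≈ 5730 m/s

Stage wet mass = m₀ − payload = 53,380 − 3,410 = 49,970 kg.
Stage dry mass = ε × stage wet mass = 0.1 × 49,970 = 4,997 kg.
Burnout mass m_f = stage dry + payload = 4,997 + 3,410 = 8,407 kg.
v_e = Isp · g₀ = 316 × 9.80665 = 3098.9 m/s.
Δv = v_e · ln(53,380/8,407) = 3098.9 × ln(6.349) = 3098.9 × 1.8484 ≈ 5728 m/s.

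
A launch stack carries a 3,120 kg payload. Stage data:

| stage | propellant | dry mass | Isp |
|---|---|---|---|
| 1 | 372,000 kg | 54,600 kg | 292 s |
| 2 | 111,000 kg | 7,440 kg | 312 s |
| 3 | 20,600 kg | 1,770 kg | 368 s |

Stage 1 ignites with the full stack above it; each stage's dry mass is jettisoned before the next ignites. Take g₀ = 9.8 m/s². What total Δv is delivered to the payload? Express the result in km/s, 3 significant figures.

Δv ≈ 13.5 km/s

Ignition mass of stage 1 = 372,000+54,600 + 111,000+7,440 + 20,600+1,770 + 3,120 = 570,530 kg.
Stage 1: m₀ = 570,530 kg, m_f = 570,530 − 372,000 = 198,530 kg; Δv = 292×9.8×ln(2.874) = 2861.6×1.0556 ≈ 3021 m/s.
Stage 2: m₀ = 143,930 kg, m_f = 143,930 − 111,000 = 32,930 kg; Δv = 312×9.8×ln(4.371) = 3057.6×1.4749 ≈ 4510 m/s.
Stage 3: m₀ = 25,490 kg, m_f = 25,490 − 20,600 = 4,890 kg; Δv = 368×9.8×ln(5.213) = 3606.4×1.6511 ≈ 5955 m/s.
Total Δv = 3021 + 4510 + 5955 = 13486 m/s.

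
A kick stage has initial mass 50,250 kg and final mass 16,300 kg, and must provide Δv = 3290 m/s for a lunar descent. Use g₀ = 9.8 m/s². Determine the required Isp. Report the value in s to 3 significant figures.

ln(m₀/m_f) = ln(50250/16300) = ln(3.083) = 1.1258.
From the ideal rocket equation, v_e = Δv / ln(m₀/m_f) = 3290 / 1.1258 = 2922.2 m/s.
Isp = v_e / g₀ = 2922.2 / 9.8 = 298.2 s.

Isp ≈ 298 s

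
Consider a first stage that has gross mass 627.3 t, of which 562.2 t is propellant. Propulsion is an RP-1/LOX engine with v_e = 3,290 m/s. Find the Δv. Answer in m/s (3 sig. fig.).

Δv ≈ 7450 m/s

m_f = m₀ − m_prop = 627.3 − 562.2 = 65.1 t.
Δv = v_e · ln(m₀/m_f) = 3290.0 × ln(9.636) = 3290.0 × 2.2655 ≈ 7453.5 m/s.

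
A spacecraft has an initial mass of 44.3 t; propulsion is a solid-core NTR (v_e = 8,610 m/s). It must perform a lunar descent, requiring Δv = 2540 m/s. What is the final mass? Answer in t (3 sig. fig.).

m₀/m_f = exp(Δv / v_e) = exp(2540 / 8610.0) = exp(0.2950) = 1.3431.
m_f = m₀ / 1.3431 = 44.3 / 1.3431 = 32.9834 t.

final mass ≈ 33.0 t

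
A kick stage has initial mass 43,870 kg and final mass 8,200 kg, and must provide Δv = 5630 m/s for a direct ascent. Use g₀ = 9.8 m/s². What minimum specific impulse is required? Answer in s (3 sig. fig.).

ln(m₀/m_f) = ln(43870/8200) = ln(5.35) = 1.6771.
v_e = Δv / ln(m₀/m_f) = 5630 / 1.6771 = 3357.0 m/s.
Isp = v_e / g₀ = 3357.0 / 9.8 = 342.6 s.

Isp ≈ 343 s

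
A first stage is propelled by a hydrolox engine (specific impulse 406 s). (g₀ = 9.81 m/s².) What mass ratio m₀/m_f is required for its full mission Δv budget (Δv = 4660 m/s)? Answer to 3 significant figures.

v_e = Isp · g₀ = 406 × 9.81 = 3982.9 m/s.
m₀/m_f = exp(Δv / v_e) = exp(4660 / 3982.9) = exp(1.1700) = 3.2220.

mass ratio ≈ 3.22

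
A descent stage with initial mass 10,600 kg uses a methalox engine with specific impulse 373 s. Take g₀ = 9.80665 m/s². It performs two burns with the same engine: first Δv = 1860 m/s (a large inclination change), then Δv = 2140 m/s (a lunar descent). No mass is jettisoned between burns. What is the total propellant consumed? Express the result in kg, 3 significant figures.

total propellant consumed ≈ 7050 kg

v_e = Isp · g₀ = 373 × 9.80665 = 3657.9 m/s.
After the first burn: m = 10600 × exp(−1860/3657.9) = 10600 × 0.60140 = 6,374.84 kg.
After the second burn: m = 6,374.84 × exp(−2140/3657.9) = 6,374.84 × 0.55708 = 3,551.3 kg.
Total propellant = m₀ − m_final = 10600 − 3,551.3 = 7,048.7 kg.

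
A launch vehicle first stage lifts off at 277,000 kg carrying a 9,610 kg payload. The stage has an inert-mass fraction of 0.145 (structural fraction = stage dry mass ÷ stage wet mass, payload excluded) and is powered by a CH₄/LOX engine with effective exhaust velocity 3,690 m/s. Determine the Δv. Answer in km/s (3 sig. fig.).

Δv ≈ 6.44 km/s

Stage wet mass = m₀ − payload = 277,000 − 9,610 = 267,390 kg.
Stage dry mass = ε × stage wet mass = 0.145 × 267,390 = 38,771.6 kg.
Burnout mass m_f = stage dry + payload = 38,771.6 + 9,610 = 48,381.6 kg.
By the Tsiolkovsky rocket equation, Δv = v_e · ln(277,000/48,381.6) = 3690.0 × ln(5.725) = 3690.0 × 1.7449 ≈ 6439 m/s.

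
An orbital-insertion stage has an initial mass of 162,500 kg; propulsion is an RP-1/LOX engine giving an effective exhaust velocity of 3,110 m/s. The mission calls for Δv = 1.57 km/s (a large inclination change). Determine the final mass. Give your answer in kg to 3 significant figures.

m₀/m_f = exp(Δv / v_e) = exp(1570 / 3110.0) = exp(0.5048) = 1.6567.
m_f = m₀ / 1.6567 = 162,500 / 1.6567 = 98,086.6 kg.

final mass ≈ 98100 kg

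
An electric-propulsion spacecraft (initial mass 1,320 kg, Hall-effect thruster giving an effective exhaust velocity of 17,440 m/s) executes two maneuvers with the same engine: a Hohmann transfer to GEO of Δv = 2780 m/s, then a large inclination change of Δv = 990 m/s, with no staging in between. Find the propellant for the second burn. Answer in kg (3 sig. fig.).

propellant for the second burn ≈ 62.1 kg

After the first burn: m = 1320 × exp(−2780/17440.0) = 1320 × 0.85265 = 1,125.5 kg.
After the second burn: m = 1,125.5 × exp(−990/17440.0) = 1,125.5 × 0.94482 = 1,063.39 kg.
Second-burn propellant = 1,125.5 − 1,063.39 = 62.11 kg.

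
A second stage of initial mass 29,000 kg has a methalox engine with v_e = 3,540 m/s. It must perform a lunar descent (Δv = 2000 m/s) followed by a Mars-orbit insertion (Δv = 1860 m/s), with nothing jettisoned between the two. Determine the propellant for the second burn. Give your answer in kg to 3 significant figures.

After the first burn: m = 29000 × exp(−2000/3540.0) = 29000 × 0.56838 = 16,483 kg.
After the second burn: m = 16,483 × exp(−1860/3540.0) = 16,483 × 0.59130 = 9,746.4 kg.
Second-burn propellant = 16,483 − 9,746.4 = 6,736.6 kg.

propellant for the second burn ≈ 6740 kg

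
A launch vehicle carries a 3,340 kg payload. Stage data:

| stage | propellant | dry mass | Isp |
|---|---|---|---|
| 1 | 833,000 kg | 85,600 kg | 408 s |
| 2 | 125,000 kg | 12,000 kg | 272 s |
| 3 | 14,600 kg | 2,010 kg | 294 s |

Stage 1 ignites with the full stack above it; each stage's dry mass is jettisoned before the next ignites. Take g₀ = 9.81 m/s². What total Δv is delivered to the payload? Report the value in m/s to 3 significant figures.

Ignition mass of stage 1 = 833,000+85,600 + 125,000+12,000 + 14,600+2,010 + 3,340 = 1,075,550 kg.
Stage 1: m₀ = 1,075,550 kg, m_f = 1,075,550 − 833,000 = 242,550 kg; Δv = 408×9.81×ln(4.434) = 4002.5×1.4894 ≈ 5961 m/s.
Stage 2: m₀ = 156,950 kg, m_f = 156,950 − 125,000 = 31,950 kg; Δv = 272×9.81×ln(4.912) = 2668.3×1.5918 ≈ 4247 m/s.
Stage 3: m₀ = 19,950 kg, m_f = 19,950 − 14,600 = 5,350 kg; Δv = 294×9.81×ln(3.729) = 2884.1×1.3161 ≈ 3796 m/s.
Total Δv = 5961 + 4247 + 3796 = 14004 m/s.

Δv ≈ 14000 m/s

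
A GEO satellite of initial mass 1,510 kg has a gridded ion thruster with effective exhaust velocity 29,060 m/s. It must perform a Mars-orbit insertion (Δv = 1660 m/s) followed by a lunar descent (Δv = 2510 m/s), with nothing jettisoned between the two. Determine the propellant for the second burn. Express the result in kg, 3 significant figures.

propellant for the second burn ≈ 118 kg

After the first burn: m = 1510 × exp(−1660/29060.0) = 1510 × 0.94448 = 1,426.16 kg.
After the second burn: m = 1,426.16 × exp(−2510/29060.0) = 1,426.16 × 0.91725 = 1,308.15 kg.
Second-burn propellant = 1,426.16 − 1,308.15 = 118.01 kg.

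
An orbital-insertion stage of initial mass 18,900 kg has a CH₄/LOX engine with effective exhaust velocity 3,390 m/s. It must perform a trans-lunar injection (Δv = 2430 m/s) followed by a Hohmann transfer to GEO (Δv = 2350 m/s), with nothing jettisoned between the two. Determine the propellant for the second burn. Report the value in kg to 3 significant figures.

propellant for the second burn ≈ 4610 kg

After the first burn: m = 18900 × exp(−2430/3390.0) = 18900 × 0.48831 = 9,229.06 kg.
After the second burn: m = 9,229.06 × exp(−2350/3390.0) = 9,229.06 × 0.49997 = 4,614.25 kg.
Second-burn propellant = 9,229.06 − 4,614.25 = 4,614.81 kg.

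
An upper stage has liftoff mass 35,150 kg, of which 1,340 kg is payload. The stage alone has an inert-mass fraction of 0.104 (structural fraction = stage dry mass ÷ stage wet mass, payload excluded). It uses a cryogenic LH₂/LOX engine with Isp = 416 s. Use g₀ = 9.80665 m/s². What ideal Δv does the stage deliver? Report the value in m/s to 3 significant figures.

Δv ≈ 8070 m/s

Stage wet mass = m₀ − payload = 35,150 − 1,340 = 33,810 kg.
Stage dry mass = ε × stage wet mass = 0.104 × 33,810 = 3,516.24 kg.
Burnout mass m_f = stage dry + payload = 3,516.24 + 1,340 = 4,856.24 kg.
v_e = Isp · g₀ = 416 × 9.80665 = 4079.6 m/s.
By the Tsiolkovsky rocket equation, Δv = v_e · ln(35,150/4,856.24) = 4079.6 × ln(7.238) = 4079.6 × 1.9794 ≈ 8075 m/s.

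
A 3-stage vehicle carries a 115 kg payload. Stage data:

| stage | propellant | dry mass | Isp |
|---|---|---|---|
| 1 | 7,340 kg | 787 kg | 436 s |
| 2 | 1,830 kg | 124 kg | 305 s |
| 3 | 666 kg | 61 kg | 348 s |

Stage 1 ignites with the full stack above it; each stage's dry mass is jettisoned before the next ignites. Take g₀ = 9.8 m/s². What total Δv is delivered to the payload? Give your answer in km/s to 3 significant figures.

Δv ≈ 13.3 km/s

Ignition mass of stage 1 = 7,340+787 + 1,830+124 + 666+61 + 115 = 10,923 kg.
Stage 1: m₀ = 10,923 kg, m_f = 10,923 − 7,340 = 3,583 kg; Δv = 436×9.8×ln(3.049) = 4272.8×1.1147 ≈ 4763 m/s.
Stage 2: m₀ = 2,796 kg, m_f = 2,796 − 1,830 = 966 kg; Δv = 305×9.8×ln(2.894) = 2989.0×1.0628 ≈ 3177 m/s.
Stage 3: m₀ = 842 kg, m_f = 842 − 666 = 176 kg; Δv = 348×9.8×ln(4.784) = 3410.4×1.5653 ≈ 5338 m/s.
Total Δv = 4763 + 3177 + 5338 = 13278 m/s.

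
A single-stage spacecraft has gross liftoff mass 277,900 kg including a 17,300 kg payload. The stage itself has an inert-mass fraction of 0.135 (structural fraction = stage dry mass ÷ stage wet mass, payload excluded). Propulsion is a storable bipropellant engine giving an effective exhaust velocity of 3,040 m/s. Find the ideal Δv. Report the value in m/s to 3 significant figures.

Δv ≈ 5070 m/s

Stage wet mass = m₀ − payload = 277,900 − 17,300 = 260,600 kg.
Stage dry mass = ε × stage wet mass = 0.135 × 260,600 = 35,181 kg.
Burnout mass m_f = stage dry + payload = 35,181 + 17,300 = 52,481 kg.
Δv = v_e · ln(277,900/52,481) = 3040.0 × ln(5.295) = 3040.0 × 1.6668 ≈ 5067 m/s.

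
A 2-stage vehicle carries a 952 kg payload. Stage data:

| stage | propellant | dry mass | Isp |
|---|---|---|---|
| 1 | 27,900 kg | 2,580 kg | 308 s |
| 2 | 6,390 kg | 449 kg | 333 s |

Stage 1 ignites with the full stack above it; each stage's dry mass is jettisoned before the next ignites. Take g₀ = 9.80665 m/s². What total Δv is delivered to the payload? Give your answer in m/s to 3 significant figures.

Δv ≈ 9550 m/s

Ignition mass of stage 1 = 27,900+2,580 + 6,390+449 + 952 = 38,271 kg.
Stage 1: m₀ = 38,271 kg, m_f = 38,271 − 27,900 = 10,371 kg; Δv = 308×9.80665×ln(3.69) = 3020.4×1.3057 ≈ 3944 m/s.
Stage 2: m₀ = 7,791 kg, m_f = 7,791 − 6,390 = 1,401 kg; Δv = 333×9.80665×ln(5.561) = 3265.6×1.7158 ≈ 5603 m/s.
Total Δv = 3944 + 5603 = 9547 m/s.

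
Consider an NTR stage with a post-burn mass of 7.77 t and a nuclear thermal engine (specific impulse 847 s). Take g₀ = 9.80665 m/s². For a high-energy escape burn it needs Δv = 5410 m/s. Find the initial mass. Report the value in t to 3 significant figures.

v_e = Isp · g₀ = 847 × 9.80665 = 8306.2 m/s.
By the Tsiolkovsky rocket equation, m₀/m_f = exp(Δv / v_e) = exp(5410 / 8306.2) = exp(0.6513) = 1.9181.
m₀ = m_f × 1.9181 = 7.77 × 1.9181 = 14.9036 t.

initial mass ≈ 14.9 t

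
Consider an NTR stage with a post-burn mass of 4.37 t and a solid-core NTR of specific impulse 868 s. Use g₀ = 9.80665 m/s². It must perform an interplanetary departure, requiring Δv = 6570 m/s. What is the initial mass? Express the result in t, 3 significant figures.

v_e = Isp · g₀ = 868 × 9.80665 = 8512.2 m/s.
m₀/m_f = exp(Δv / v_e) = exp(6570 / 8512.2) = exp(0.7718) = 2.1637.
m₀ = m_f × 2.1637 = 4.37 × 2.1637 = 9.45537 t.

initial mass ≈ 9.46 t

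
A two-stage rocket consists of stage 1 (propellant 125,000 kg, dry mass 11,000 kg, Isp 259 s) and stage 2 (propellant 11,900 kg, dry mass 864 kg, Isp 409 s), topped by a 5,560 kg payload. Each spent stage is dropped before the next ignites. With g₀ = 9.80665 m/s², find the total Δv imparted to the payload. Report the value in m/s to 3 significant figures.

Δv ≈ 8420 m/s

Ignition mass of stage 1 = 125,000+11,000 + 11,900+864 + 5,560 = 154,324 kg.
Stage 1: m₀ = 154,324 kg, m_f = 154,324 − 125,000 = 29,324 kg; Δv = 259×9.80665×ln(5.263) = 2539.9×1.6606 ≈ 4218 m/s.
Stage 2: m₀ = 18,324 kg, m_f = 18,324 − 11,900 = 6,424 kg; Δv = 409×9.80665×ln(2.852) = 4010.9×1.0482 ≈ 4204 m/s.
Total Δv = 4218 + 4204 = 8422 m/s.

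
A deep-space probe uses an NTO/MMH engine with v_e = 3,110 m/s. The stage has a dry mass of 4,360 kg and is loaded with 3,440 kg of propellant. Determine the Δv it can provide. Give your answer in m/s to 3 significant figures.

m₀ = m_dry + m_prop = 4,360 + 3,440 = 7,800 kg.
Rocket equation: Δv = v_e · ln(m₀/m_f) = 3110.0 × ln(1.789) = 3110.0 × 0.5817 ≈ 1808.9 m/s.

Δv ≈ 1810 m/s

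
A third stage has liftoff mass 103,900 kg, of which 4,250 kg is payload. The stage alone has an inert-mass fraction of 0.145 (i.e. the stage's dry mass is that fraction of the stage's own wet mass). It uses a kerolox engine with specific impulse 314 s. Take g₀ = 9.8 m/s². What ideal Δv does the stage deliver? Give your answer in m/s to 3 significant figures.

Δv ≈ 5280 m/s

Stage wet mass = m₀ − payload = 103,900 − 4,250 = 99,650 kg.
Stage dry mass = ε × stage wet mass = 0.145 × 99,650 = 14,449.3 kg.
Burnout mass m_f = stage dry + payload = 14,449.3 + 4,250 = 18,699.3 kg.
v_e = Isp · g₀ = 314 × 9.8 = 3077.2 m/s.
Δv = v_e · ln(103,900/18,699.3) = 3077.2 × ln(5.556) = 3077.2 × 1.7149 ≈ 5277 m/s.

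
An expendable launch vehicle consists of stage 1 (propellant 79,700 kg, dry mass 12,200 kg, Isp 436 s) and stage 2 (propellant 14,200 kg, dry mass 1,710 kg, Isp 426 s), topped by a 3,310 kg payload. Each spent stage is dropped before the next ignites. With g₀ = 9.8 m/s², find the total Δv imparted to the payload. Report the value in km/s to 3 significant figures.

Ignition mass of stage 1 = 79,700+12,200 + 14,200+1,710 + 3,310 = 111,120 kg.
Stage 1: m₀ = 111,120 kg, m_f = 111,120 − 79,700 = 31,420 kg; Δv = 436×9.8×ln(3.537) = 4272.8×1.2632 ≈ 5397 m/s.
Stage 2: m₀ = 19,220 kg, m_f = 19,220 − 14,200 = 5,020 kg; Δv = 426×9.8×ln(3.829) = 4174.8×1.3425 ≈ 5605 m/s.
Total Δv = 5397 + 5605 = 11002 m/s.

Δv ≈ 11.0 km/s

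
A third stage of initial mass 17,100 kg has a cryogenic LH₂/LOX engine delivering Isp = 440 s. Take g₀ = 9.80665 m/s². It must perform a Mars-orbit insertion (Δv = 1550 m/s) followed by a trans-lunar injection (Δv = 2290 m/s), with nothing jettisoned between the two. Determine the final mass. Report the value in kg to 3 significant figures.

final mass ≈ 7020 kg

v_e = Isp · g₀ = 440 × 9.80665 = 4314.9 m/s.
After the first burn: m = 17100 × exp(−1550/4314.9) = 17100 × 0.69822 = 11,939.6 kg.
After the second burn: m = 11,939.6 × exp(−2290/4314.9) = 11,939.6 × 0.58818 = 7,022.63 kg.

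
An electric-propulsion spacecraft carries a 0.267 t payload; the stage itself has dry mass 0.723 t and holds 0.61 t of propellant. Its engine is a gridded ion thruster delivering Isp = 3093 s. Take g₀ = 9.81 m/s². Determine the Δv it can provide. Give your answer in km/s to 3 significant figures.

Δv ≈ 14.6 km/s

v_e = Isp · g₀ = 3093 × 9.81 = 30342.3 m/s.
m₀ = payload + dry + propellant = 0.267 + 0.723 + 0.61 = 1.6 t.
m_f = payload + dry = 0.267 + 0.723 = 0.99 t.
From the ideal rocket equation, Δv = v_e · ln(m₀/m_f) = 30342.3 × ln(1.616) = 30342.3 × 0.4801 ≈ 14566.0 m/s.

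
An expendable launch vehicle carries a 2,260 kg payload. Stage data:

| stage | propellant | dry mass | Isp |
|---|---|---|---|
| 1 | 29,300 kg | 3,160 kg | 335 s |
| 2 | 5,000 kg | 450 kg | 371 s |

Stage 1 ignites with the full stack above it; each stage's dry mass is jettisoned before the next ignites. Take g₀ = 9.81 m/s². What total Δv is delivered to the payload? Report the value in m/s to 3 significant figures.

Δv ≈ 8100 m/s

Ignition mass of stage 1 = 29,300+3,160 + 5,000+450 + 2,260 = 40,170 kg.
Stage 1: m₀ = 40,170 kg, m_f = 40,170 − 29,300 = 10,870 kg; Δv = 335×9.81×ln(3.695) = 3286.4×1.3071 ≈ 4296 m/s.
Stage 2: m₀ = 7,710 kg, m_f = 7,710 − 5,000 = 2,710 kg; Δv = 371×9.81×ln(2.845) = 3639.5×1.0456 ≈ 3805 m/s.
Total Δv = 4296 + 3805 = 8101 m/s.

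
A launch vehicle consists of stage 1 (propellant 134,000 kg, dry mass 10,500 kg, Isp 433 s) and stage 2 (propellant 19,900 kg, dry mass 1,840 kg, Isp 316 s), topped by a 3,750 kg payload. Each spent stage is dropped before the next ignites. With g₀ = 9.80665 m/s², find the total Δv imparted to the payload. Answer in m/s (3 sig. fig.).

Δv ≈ 11300 m/s

Ignition mass of stage 1 = 134,000+10,500 + 19,900+1,840 + 3,750 = 169,990 kg.
Stage 1: m₀ = 169,990 kg, m_f = 169,990 − 134,000 = 35,990 kg; Δv = 433×9.80665×ln(4.723) = 4246.3×1.5525 ≈ 6592 m/s.
Stage 2: m₀ = 25,490 kg, m_f = 25,490 − 19,900 = 5,590 kg; Δv = 316×9.80665×ln(4.56) = 3098.9×1.5173 ≈ 4702 m/s.
Total Δv = 6592 + 4702 = 11294 m/s.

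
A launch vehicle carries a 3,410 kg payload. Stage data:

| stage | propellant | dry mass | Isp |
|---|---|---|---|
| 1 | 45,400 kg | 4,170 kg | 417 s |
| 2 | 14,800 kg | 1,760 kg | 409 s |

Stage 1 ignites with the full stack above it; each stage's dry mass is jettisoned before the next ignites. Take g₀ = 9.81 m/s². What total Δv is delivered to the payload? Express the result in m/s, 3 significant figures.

Ignition mass of stage 1 = 45,400+4,170 + 14,800+1,760 + 3,410 = 69,540 kg.
Stage 1: m₀ = 69,540 kg, m_f = 69,540 − 45,400 = 24,140 kg; Δv = 417×9.81×ln(2.881) = 4090.8×1.0580 ≈ 4328 m/s.
Stage 2: m₀ = 19,970 kg, m_f = 19,970 − 14,800 = 5,170 kg; Δv = 409×9.81×ln(3.863) = 4012.3×1.3514 ≈ 5422 m/s.
Total Δv = 4328 + 5422 = 9750 m/s.

Δv ≈ 9750 m/s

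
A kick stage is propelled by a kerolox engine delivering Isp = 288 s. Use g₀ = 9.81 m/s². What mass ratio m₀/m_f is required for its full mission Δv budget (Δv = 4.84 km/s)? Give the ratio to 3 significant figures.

mass ratio ≈ 5.55

v_e = Isp · g₀ = 288 × 9.81 = 2825.3 m/s.
m₀/m_f = exp(Δv / v_e) = exp(4840 / 2825.3) = exp(1.7131) = 5.5462.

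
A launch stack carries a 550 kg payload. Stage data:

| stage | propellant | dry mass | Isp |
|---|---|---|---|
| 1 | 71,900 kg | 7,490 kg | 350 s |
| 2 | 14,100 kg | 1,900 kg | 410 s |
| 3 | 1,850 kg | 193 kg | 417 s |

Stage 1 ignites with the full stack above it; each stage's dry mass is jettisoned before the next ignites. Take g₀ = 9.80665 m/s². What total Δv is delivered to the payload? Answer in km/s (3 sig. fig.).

Δv ≈ 15.4 km/s

Ignition mass of stage 1 = 71,900+7,490 + 14,100+1,900 + 1,850+193 + 550 = 97,983 kg.
Stage 1: m₀ = 97,983 kg, m_f = 97,983 − 71,900 = 26,083 kg; Δv = 350×9.80665×ln(3.757) = 3432.3×1.3235 ≈ 4543 m/s.
Stage 2: m₀ = 18,593 kg, m_f = 18,593 − 14,100 = 4,493 kg; Δv = 410×9.80665×ln(4.138) = 4020.7×1.4203 ≈ 5710 m/s.
Stage 3: m₀ = 2,593 kg, m_f = 2,593 − 1,850 = 743 kg; Δv = 417×9.80665×ln(3.49) = 4089.4×1.2499 ≈ 5111 m/s.
Total Δv = 4543 + 5710 + 5111 = 15364 m/s.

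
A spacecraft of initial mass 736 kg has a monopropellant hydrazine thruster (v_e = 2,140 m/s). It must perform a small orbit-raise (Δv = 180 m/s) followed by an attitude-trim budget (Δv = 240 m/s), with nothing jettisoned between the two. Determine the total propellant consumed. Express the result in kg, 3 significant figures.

After the first burn: m = 736 × exp(−180/2140.0) = 736 × 0.91933 = 676.627 kg.
After the second burn: m = 676.627 × exp(−240/2140.0) = 676.627 × 0.89391 = 604.844 kg.
Total propellant = m₀ − m_final = 736 − 604.844 = 131.156 kg.

total propellant consumed ≈ 131 kg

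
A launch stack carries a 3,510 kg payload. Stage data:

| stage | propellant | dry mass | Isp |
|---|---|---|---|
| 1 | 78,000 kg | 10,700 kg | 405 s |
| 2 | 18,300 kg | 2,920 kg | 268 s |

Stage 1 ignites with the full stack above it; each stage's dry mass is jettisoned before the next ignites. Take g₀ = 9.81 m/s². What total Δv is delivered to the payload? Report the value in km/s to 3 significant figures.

Δv ≈ 8.16 km/s

Ignition mass of stage 1 = 78,000+10,700 + 18,300+2,920 + 3,510 = 113,430 kg.
Stage 1: m₀ = 113,430 kg, m_f = 113,430 − 78,000 = 35,430 kg; Δv = 405×9.81×ln(3.202) = 3973.1×1.1636 ≈ 4623 m/s.
Stage 2: m₀ = 24,730 kg, m_f = 24,730 − 18,300 = 6,430 kg; Δv = 268×9.81×ln(3.846) = 2629.1×1.3470 ≈ 3541 m/s.
Total Δv = 4623 + 3541 = 8164 m/s.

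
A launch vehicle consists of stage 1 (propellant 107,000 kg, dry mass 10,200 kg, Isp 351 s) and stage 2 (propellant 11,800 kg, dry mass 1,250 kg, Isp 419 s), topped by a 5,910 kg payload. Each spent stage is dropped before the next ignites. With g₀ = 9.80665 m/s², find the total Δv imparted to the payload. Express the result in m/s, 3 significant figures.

Ignition mass of stage 1 = 107,000+10,200 + 11,800+1,250 + 5,910 = 136,160 kg.
Stage 1: m₀ = 136,160 kg, m_f = 136,160 − 107,000 = 29,160 kg; Δv = 351×9.80665×ln(4.669) = 3442.1×1.5410 ≈ 5304 m/s.
Stage 2: m₀ = 18,960 kg, m_f = 18,960 − 11,800 = 7,160 kg; Δv = 419×9.80665×ln(2.648) = 4109.0×0.9738 ≈ 4001 m/s.
Total Δv = 5304 + 4001 = 9305 m/s.

Δv ≈ 9310 m/s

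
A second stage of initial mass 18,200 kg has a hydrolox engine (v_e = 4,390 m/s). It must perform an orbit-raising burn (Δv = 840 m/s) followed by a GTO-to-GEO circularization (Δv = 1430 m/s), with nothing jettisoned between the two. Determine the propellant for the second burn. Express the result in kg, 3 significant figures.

After the first burn: m = 18200 × exp(−840/4390.0) = 18200 × 0.82585 = 15,030.5 kg.
After the second burn: m = 15,030.5 × exp(−1430/4390.0) = 15,030.5 × 0.72199 = 10,851.9 kg.
Second-burn propellant = 15,030.5 − 10,851.9 = 4,178.6 kg.

propellant for the second burn ≈ 4180 kg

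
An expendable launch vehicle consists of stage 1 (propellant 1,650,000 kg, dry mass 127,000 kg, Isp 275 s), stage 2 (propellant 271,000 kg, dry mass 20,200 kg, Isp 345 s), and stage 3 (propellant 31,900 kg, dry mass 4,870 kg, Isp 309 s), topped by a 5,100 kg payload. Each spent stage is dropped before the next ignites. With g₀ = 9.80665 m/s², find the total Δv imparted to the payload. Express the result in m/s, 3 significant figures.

Δv ≈ 14100 m/s

Ignition mass of stage 1 = 1,650,000+127,000 + 271,000+20,200 + 31,900+4,870 + 5,100 = 2,110,070 kg.
Stage 1: m₀ = 2,110,070 kg, m_f = 2,110,070 − 1,650,000 = 460,070 kg; Δv = 275×9.80665×ln(4.586) = 2696.8×1.5231 ≈ 4108 m/s.
Stage 2: m₀ = 333,070 kg, m_f = 333,070 − 271,000 = 62,070 kg; Δv = 345×9.80665×ln(5.366) = 3383.3×1.6801 ≈ 5684 m/s.
Stage 3: m₀ = 41,870 kg, m_f = 41,870 − 31,900 = 9,970 kg; Δv = 309×9.80665×ln(4.2) = 3030.3×1.4350 ≈ 4348 m/s.
Total Δv = 4108 + 5684 + 4348 = 14140 m/s.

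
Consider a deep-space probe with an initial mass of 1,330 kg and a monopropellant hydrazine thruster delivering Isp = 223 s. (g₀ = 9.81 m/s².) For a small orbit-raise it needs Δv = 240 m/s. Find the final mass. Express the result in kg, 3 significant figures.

v_e = Isp · g₀ = 223 × 9.81 = 2187.6 m/s.
Rocket equation: m₀/m_f = exp(Δv / v_e) = exp(240 / 2187.6) = exp(0.1097) = 1.1160.
m_f = m₀ / 1.1160 = 1,330 / 1.1160 = 1,191.76 kg.

final mass ≈ 1190 kg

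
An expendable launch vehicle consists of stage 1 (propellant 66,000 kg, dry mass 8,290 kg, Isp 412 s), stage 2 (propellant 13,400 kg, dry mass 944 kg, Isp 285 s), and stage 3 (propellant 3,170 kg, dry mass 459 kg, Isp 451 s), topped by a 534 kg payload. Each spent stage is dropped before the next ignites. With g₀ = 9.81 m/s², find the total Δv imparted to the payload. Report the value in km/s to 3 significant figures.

Δv ≈ 15.0 km/s

Ignition mass of stage 1 = 66,000+8,290 + 13,400+944 + 3,170+459 + 534 = 92,797 kg.
Stage 1: m₀ = 92,797 kg, m_f = 92,797 − 66,000 = 26,797 kg; Δv = 412×9.81×ln(3.463) = 4041.7×1.2421 ≈ 5020 m/s.
Stage 2: m₀ = 18,507 kg, m_f = 18,507 − 13,400 = 5,107 kg; Δv = 285×9.81×ln(3.624) = 2795.9×1.2875 ≈ 3600 m/s.
Stage 3: m₀ = 4,163 kg, m_f = 4,163 − 3,170 = 993 kg; Δv = 451×9.81×ln(4.192) = 4424.3×1.4333 ≈ 6341 m/s.
Total Δv = 5020 + 3600 + 6341 = 14961 m/s.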